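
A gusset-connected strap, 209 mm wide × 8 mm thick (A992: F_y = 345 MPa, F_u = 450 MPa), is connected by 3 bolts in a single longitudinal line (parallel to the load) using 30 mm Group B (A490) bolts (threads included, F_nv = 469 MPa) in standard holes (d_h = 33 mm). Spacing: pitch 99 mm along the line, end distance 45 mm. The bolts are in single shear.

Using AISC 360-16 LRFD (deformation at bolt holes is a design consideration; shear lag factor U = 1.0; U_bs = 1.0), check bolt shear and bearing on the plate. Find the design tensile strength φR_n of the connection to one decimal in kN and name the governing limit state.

Bolt shear: A_b = π(30)²/4 = 706.86 mm². φR_n = 0.75 × 469 × 706.86 × 3 × 1 = 745.9 kN.
Bearing (8 mm plate, F_u = 450 MPa): end bolts L_c = 45 − 33/2 = 28.5, R_n = min(1.2×28.5×8×450, 2.4×30×8×450) = 123.12 kN/bolt; interior L_c = 99 − 33 = 66, R_n = 259.2 kN/bolt. φR_n = 0.75 × (1×123.12 + 2×259.2) = 481.1 kN.
Governing: min(745.9, 481.1) = 481.1 kN → bearing.

481.1 kN (bearing governs)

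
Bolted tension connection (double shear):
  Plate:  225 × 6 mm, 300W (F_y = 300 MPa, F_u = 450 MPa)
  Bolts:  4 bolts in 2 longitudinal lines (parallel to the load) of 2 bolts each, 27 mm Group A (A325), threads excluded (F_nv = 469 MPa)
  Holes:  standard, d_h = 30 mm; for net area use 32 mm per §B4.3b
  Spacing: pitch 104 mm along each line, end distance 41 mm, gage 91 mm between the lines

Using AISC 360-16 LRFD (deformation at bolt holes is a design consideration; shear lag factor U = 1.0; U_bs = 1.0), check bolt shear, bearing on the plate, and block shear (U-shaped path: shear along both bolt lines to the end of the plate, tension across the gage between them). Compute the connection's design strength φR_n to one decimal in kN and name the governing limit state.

354.4 kN (block shear governs)

Bolt shear: A_b = π(27)²/4 = 572.56 mm². φR_n = 0.75 × 469 × 572.56 × 4 × 2 = 1611.2 kN.
Bearing (6 mm plate, F_u = 450 MPa): end bolts L_c = 41 − 30/2 = 26, R_n = min(1.2×26×6×450, 2.4×27×6×450) = 84.24 kN/bolt; interior L_c = 104 − 30 = 74, R_n = 174.96 kN/bolt. φR_n = 0.75 × (2×84.24 + 2×174.96) = 388.8 kN.
Block shear: shear path 2×[41+1×104] = 2×145 mm, A_gv = 1740, A_nv = 2×(145 − 1.5×32)×6 = 1164 mm²; tension across gage: (91 − 1×32)×6 = 354 mm². R_n = min(0.6×450×1164, 0.6×300×1740) + 1.0×450×354 = min(314.28, 313.2) + 159.3 = 472.5 kN. φR_n = 0.75 × 472.5 = 354.4 kN.
Governing: min(1611.2, 388.8, 354.4) = 354.4 kN → block shear.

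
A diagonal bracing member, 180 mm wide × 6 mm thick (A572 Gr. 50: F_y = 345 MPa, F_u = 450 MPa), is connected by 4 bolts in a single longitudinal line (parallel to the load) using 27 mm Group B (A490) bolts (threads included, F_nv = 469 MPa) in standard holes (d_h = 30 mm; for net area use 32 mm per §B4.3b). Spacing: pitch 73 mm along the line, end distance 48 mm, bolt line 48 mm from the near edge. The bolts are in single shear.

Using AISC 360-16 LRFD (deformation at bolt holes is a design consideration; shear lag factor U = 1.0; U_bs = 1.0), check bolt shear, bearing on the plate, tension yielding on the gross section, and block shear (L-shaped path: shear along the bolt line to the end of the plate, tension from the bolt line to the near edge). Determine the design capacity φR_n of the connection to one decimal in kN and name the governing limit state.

Bolt shear: A_b = π(27)²/4 = 572.56 mm². φR_n = 0.75 × 469 × 572.56 × 4 × 1 = 805.6 kN.
Bearing (6 mm plate, F_u = 450 MPa): end bolts L_c = 48 − 30/2 = 33, R_n = min(1.2×33×6×450, 2.4×27×6×450) = 106.92 kN/bolt; interior L_c = 73 − 30 = 43, R_n = 139.32 kN/bolt. φR_n = 0.75 × (1×106.92 + 3×139.32) = 393.7 kN.
Tension yield (gross): A_g = 180×6 = 1080 mm². φR_n = 0.90 × 345 × 1080 = 335.3 kN.
Block shear: shear path 1×[48+3×73] = 1×267 mm, A_gv = 1602, A_nv = 1×(267 − 3.5×32)×6 = 930 mm²; tension to near edge: (48 − 0.5×32)×6 = 192 mm². R_n = min(0.6×450×930, 0.6×345×1602) + 1.0×450×192 = min(251.1, 331.61) + 86.4 = 337.5 kN. φR_n = 0.75 × 337.5 = 253.1 kN.
Governing: min(805.6, 393.7, 335.3, 253.1) = 253.1 kN → block shear.

253.1 kN (block shear governs)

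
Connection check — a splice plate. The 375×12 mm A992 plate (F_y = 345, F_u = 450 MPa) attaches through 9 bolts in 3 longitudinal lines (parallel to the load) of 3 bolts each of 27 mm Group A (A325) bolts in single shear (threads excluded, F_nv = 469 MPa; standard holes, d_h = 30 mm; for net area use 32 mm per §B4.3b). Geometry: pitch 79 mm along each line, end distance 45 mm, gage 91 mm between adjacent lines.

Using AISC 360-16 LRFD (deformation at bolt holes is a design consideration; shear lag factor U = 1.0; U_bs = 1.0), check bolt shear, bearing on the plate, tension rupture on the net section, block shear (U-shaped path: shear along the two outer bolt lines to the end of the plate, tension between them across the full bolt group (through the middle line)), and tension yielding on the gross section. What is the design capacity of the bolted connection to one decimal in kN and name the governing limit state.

1075.7 kN (block shear governs)

Bolt shear: A_b = π(27)²/4 = 572.56 mm². φR_n = 0.75 × 469 × 572.56 × 9 × 1 = 1812.6 kN.
Bearing (12 mm plate, F_u = 450 MPa): end bolts L_c = 45 − 30/2 = 30, R_n = min(1.2×30×12×450, 2.4×27×12×450) = 194.4 kN/bolt; interior L_c = 79 − 30 = 49, R_n = 317.52 kN/bolt. φR_n = 0.75 × (3×194.4 + 6×317.52) = 1866.2 kN.
Tension rupture (net): A_n = (375 − 3×32)×12 = 3348 mm² (U = 1.0, A_e = A_n). φR_n = 0.75 × 450 × 3348 = 1130.0 kN.
Block shear: shear path 2×[45+2×79] = 2×203 mm, A_gv = 4872, A_nv = 2×(203 − 2.5×32)×12 = 2952 mm²; tension across gage: (182 − 2×32)×12 = 1416 mm². R_n = min(0.6×450×2952, 0.6×345×4872) + 1.0×450×1416 = min(797.04, 1008.5) + 637.2 = 1434.2 kN. φR_n = 0.75 × 1434.2 = 1075.7 kN.
Tension yield (gross): A_g = 375×12 = 4500 mm². φR_n = 0.90 × 345 × 4500 = 1397.3 kN.
Governing: min(1812.6, 1866.2, 1130.0, 1075.7, 1397.3) = 1075.7 kN → block shear.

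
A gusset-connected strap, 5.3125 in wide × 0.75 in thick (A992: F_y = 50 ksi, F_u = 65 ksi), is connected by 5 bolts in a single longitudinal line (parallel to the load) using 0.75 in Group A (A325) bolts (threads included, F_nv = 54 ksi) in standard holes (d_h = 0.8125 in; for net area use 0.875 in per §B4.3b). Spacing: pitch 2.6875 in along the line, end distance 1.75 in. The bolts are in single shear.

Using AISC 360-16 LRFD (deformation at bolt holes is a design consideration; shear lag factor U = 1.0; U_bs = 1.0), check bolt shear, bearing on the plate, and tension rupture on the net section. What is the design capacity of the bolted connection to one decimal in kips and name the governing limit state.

89.5 kips (bolt shear governs)

Bolt shear: A_b = π(0.75)²/4 = 0.44179 in². φR_n = 0.75 × 54 × 0.44179 × 5 × 1 = 89.5 kips.
Bearing (0.75 in plate, F_u = 65 ksi): end bolts L_c = 1.75 − 0.8125/2 = 1.34375, R_n = min(1.2×1.34375×0.75×65, 2.4×0.75×0.75×65) = 78.609 kips/bolt; interior L_c = 2.6875 − 0.8125 = 1.875, R_n = 87.75 kips/bolt. φR_n = 0.75 × (1×78.609 + 4×87.75) = 322.2 kips.
Tension rupture (net): A_n = (5.3125 − 1×0.875)×0.75 = 3.3281 in² (U = 1.0, A_e = A_n). φR_n = 0.75 × 65 × 3.3281 = 162.2 kips.
Governing: min(89.5, 322.2, 162.2) = 89.5 kips → bolt shear.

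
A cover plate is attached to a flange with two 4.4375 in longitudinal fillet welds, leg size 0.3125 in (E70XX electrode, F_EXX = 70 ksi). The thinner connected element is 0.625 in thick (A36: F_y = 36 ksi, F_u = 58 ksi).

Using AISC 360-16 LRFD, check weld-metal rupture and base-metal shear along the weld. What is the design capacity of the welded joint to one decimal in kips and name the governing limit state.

Weld metal: throat = 0.707×0.3125 = 0.22094 in, L = 2×4.4375 = 8.875 in. φR_n = 0.75 × 0.6 × 70 × 0.22094 × 8.875 = 61.8 kips.
Base metal shear (0.625 in plate): yield φR_n = 1.0×0.6×36×0.625×8.875 = 119.8 kips; rupture φR_n = 0.75×0.6×58×0.625×8.875 = 144.8 kips; take 119.8 kips (yield).
Governing: min(61.8, 119.8) = 61.8 kips → weld metal.

61.8 kips (weld metal governs)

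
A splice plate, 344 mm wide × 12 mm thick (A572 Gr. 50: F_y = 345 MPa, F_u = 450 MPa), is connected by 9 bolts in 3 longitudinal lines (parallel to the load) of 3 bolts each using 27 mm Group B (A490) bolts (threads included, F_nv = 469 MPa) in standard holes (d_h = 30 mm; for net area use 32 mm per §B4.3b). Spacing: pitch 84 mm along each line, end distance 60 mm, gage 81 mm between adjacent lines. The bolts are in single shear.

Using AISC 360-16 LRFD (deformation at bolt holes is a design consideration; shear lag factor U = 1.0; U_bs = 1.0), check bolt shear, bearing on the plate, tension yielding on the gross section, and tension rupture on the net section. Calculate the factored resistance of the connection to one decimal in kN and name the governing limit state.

Bolt shear: A_b = π(27)²/4 = 572.56 mm². φR_n = 0.75 × 469 × 572.56 × 9 × 1 = 1812.6 kN.
Bearing (12 mm plate, F_u = 450 MPa): end bolts L_c = 60 − 30/2 = 45, R_n = min(1.2×45×12×450, 2.4×27×12×450) = 291.6 kN/bolt; interior L_c = 84 − 30 = 54, R_n = 349.92 kN/bolt. φR_n = 0.75 × (3×291.6 + 6×349.92) = 2230.7 kN.
Tension yield (gross): A_g = 344×12 = 4128 mm². φR_n = 0.90 × 345 × 4128 = 1281.7 kN.
Tension rupture (net): A_n = (344 − 3×32)×12 = 2976 mm² (U = 1.0, A_e = A_n). φR_n = 0.75 × 450 × 2976 = 1004.4 kN.
Governing: min(1812.6, 2230.7, 1281.7, 1004.4) = 1004.4 kN → net-section rupture.

1004.4 kN (net-section rupture governs)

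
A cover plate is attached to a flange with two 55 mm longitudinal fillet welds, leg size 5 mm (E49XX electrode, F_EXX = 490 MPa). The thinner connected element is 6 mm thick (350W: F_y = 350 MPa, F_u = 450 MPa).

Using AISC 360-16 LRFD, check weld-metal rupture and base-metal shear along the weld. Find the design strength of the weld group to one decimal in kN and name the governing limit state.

85.7 kN (weld metal governs)

Weld metal: throat = 0.707×5 = 3.535 mm, L = 2×55 = 110 mm. φR_n = 0.75 × 0.6 × 490 × 3.535 × 110 = 85.7 kN.
Base metal shear (6 mm plate): yield φR_n = 1.0×0.6×350×6×110 = 138.6 kN; rupture φR_n = 0.75×0.6×450×6×110 = 133.7 kN; take 133.7 kN (rupture).
Governing: min(85.7, 133.7) = 85.7 kN → weld metal.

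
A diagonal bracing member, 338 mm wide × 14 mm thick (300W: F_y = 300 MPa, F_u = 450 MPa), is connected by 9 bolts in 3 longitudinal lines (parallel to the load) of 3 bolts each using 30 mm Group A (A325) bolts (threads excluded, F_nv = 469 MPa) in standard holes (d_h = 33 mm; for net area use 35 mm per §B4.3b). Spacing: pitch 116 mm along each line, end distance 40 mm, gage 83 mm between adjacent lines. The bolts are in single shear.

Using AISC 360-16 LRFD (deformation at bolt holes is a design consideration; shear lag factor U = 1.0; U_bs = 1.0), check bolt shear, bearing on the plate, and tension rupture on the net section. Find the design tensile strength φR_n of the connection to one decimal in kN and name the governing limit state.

Bolt shear: A_b = π(30)²/4 = 706.86 mm². φR_n = 0.75 × 469 × 706.86 × 9 × 1 = 2237.7 kN.
Bearing (14 mm plate, F_u = 450 MPa): end bolts L_c = 40 − 33/2 = 23.5, R_n = min(1.2×23.5×14×450, 2.4×30×14×450) = 177.66 kN/bolt; interior L_c = 116 − 33 = 83, R_n = 453.6 kN/bolt. φR_n = 0.75 × (3×177.66 + 6×453.6) = 2440.9 kN.
Tension rupture (net): A_n = (338 − 3×35)×14 = 3262 mm² (U = 1.0, A_e = A_n). φR_n = 0.75 × 450 × 3262 = 1100.9 kN.
Governing: min(2237.7, 2440.9, 1100.9) = 1100.9 kN → net-section rupture.

1100.9 kN (net-section rupture governs)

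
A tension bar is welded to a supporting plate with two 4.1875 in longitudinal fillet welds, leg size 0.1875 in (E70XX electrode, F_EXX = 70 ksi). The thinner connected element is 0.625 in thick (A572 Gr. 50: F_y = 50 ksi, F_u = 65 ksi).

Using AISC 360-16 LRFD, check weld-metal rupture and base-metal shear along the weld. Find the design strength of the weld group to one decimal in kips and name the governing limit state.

Weld metal: throat = 0.707×0.1875 = 0.13256 in, L = 2×4.1875 = 8.375 in. φR_n = 0.75 × 0.6 × 70 × 0.13256 × 8.375 = 35.0 kips.
Base metal shear (0.625 in plate): yield φR_n = 1.0×0.6×50×0.625×8.375 = 157.0 kips; rupture φR_n = 0.75×0.6×65×0.625×8.375 = 153.1 kips; take 153.1 kips (rupture).
Governing: min(35.0, 153.1) = 35.0 kips → weld metal.

35.0 kips (weld metal governs)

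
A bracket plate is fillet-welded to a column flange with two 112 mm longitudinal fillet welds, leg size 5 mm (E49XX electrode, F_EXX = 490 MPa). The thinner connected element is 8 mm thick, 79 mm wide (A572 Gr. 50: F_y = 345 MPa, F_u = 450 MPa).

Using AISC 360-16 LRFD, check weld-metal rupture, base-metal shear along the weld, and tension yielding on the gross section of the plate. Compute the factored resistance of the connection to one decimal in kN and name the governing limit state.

174.6 kN (weld metal governs)

Weld metal: throat = 0.707×5 = 3.535 mm, L = 2×112 = 224 mm. φR_n = 0.75 × 0.6 × 490 × 3.535 × 224 = 174.6 kN.
Base metal shear (8 mm plate): yield φR_n = 1.0×0.6×345×8×224 = 370.9 kN; rupture φR_n = 0.75×0.6×450×8×224 = 362.9 kN; take 362.9 kN (rupture).
Tension yield (gross): A_g = 79×8 = 632 mm². φR_n = 0.90 × 345 × 632 = 196.2 kN.
Governing: min(174.6, 362.9, 196.2) = 174.6 kN → weld metal.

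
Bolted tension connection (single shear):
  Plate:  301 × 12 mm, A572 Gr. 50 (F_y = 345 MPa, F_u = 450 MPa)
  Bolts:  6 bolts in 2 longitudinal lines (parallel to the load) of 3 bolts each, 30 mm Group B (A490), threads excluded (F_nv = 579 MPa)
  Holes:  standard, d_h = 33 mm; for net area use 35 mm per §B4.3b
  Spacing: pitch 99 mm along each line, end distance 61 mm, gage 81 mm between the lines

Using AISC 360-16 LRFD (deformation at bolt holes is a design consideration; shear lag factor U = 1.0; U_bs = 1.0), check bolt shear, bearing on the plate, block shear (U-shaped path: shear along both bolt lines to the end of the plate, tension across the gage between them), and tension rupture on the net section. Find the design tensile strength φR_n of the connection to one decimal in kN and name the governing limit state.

Bolt shear: A_b = π(30)²/4 = 706.86 mm². φR_n = 0.75 × 579 × 706.86 × 6 × 1 = 1841.7 kN.
Bearing (12 mm plate, F_u = 450 MPa): end bolts L_c = 61 − 33/2 = 44.5, R_n = min(1.2×44.5×12×450, 2.4×30×12×450) = 288.36 kN/bolt; interior L_c = 99 − 33 = 66, R_n = 388.8 kN/bolt. φR_n = 0.75 × (2×288.36 + 4×388.8) = 1598.9 kN.
Block shear: shear path 2×[61+2×99] = 2×259 mm, A_gv = 6216, A_nv = 2×(259 − 2.5×35)×12 = 4116 mm²; tension across gage: (81 − 1×35)×12 = 552 mm². R_n = min(0.6×450×4116, 0.6×345×6216) + 1.0×450×552 = min(1111.3, 1286.7) + 248.4 = 1359.7 kN. φR_n = 0.75 × 1359.7 = 1019.8 kN.
Tension rupture (net): A_n = (301 − 2×35)×12 = 2772 mm² (U = 1.0, A_e = A_n). φR_n = 0.75 × 450 × 2772 = 935.6 kN.
Governing: min(1841.7, 1598.9, 1019.8, 935.6) = 935.6 kN → net-section rupture.

935.6 kN (net-section rupture governs)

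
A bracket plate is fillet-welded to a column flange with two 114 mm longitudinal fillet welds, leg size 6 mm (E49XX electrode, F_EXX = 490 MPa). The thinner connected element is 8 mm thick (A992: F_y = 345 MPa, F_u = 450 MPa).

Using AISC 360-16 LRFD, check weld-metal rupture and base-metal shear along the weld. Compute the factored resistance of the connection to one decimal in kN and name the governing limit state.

Weld metal: throat = 0.707×6 = 4.242 mm, L = 2×114 = 228 mm. φR_n = 0.75 × 0.6 × 490 × 4.242 × 228 = 213.3 kN.
Base metal shear (8 mm plate): yield φR_n = 1.0×0.6×345×8×228 = 377.6 kN; rupture φR_n = 0.75×0.6×450×8×228 = 369.4 kN; take 369.4 kN (rupture).
Governing: min(213.3, 369.4) = 213.3 kN → weld metal.

213.3 kN (weld metal governs)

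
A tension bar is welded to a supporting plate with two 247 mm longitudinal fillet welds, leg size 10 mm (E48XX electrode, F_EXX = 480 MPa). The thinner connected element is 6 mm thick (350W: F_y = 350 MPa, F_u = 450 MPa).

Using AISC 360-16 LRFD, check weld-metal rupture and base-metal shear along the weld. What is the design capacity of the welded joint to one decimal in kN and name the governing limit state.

600.2 kN (base-metal shear governs)

Weld metal: throat = 0.707×10 = 7.07 mm, L = 2×247 = 494 mm. φR_n = 0.75 × 0.6 × 480 × 7.07 × 494 = 754.4 kN.
Base metal shear (6 mm plate): yield φR_n = 1.0×0.6×350×6×494 = 622.4 kN; rupture φR_n = 0.75×0.6×450×6×494 = 600.2 kN; take 600.2 kN (rupture).
Governing: min(754.4, 600.2) = 600.2 kN → base-metal shear.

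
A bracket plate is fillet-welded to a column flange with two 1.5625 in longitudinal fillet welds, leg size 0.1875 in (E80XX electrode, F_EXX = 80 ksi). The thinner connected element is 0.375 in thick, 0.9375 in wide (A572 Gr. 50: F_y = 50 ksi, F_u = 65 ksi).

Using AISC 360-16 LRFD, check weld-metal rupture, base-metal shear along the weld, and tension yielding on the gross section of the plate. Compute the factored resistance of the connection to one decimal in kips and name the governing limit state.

14.9 kips (weld metal governs)

Weld metal: throat = 0.707×0.1875 = 0.13256 in, L = 2×1.5625 = 3.125 in. φR_n = 0.75 × 0.6 × 80 × 0.13256 × 3.125 = 14.9 kips.
Base metal shear (0.375 in plate): yield φR_n = 1.0×0.6×50×0.375×3.125 = 35.2 kips; rupture φR_n = 0.75×0.6×65×0.375×3.125 = 34.3 kips; take 34.3 kips (rupture).
Tension yield (gross): A_g = 0.9375×0.375 = 0.35156 in². φR_n = 0.90 × 50 × 0.35156 = 15.8 kips.
Governing: min(14.9, 34.3, 15.8) = 14.9 kips → weld metal.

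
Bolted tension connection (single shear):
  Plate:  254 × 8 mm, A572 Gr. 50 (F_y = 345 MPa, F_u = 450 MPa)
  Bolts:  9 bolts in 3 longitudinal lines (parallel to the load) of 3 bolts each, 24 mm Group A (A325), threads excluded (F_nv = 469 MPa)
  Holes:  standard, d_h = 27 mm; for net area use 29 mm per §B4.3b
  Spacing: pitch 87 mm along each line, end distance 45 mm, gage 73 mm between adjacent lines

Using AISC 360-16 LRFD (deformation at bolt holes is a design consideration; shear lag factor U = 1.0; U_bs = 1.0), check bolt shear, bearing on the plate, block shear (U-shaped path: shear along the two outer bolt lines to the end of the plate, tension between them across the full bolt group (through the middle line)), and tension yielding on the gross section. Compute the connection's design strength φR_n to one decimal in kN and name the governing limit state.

630.9 kN (gross-section yield governs)

Bolt shear: A_b = π(24)²/4 = 452.39 mm². φR_n = 0.75 × 469 × 452.39 × 9 × 1 = 1432.2 kN.
Bearing (8 mm plate, F_u = 450 MPa): end bolts L_c = 45 − 27/2 = 31.5, R_n = min(1.2×31.5×8×450, 2.4×24×8×450) = 136.08 kN/bolt; interior L_c = 87 − 27 = 60, R_n = 207.36 kN/bolt. φR_n = 0.75 × (3×136.08 + 6×207.36) = 1239.3 kN.
Block shear: shear path 2×[45+2×87] = 2×219 mm, A_gv = 3504, A_nv = 2×(219 − 2.5×29)×8 = 2344 mm²; tension across gage: (146 − 2×29)×8 = 704 mm². R_n = min(0.6×450×2344, 0.6×345×3504) + 1.0×450×704 = min(632.88, 725.33) + 316.8 = 949.68 kN. φR_n = 0.75 × 949.68 = 712.3 kN.
Tension yield (gross): A_g = 254×8 = 2032 mm². φR_n = 0.90 × 345 × 2032 = 630.9 kN.
Governing: min(1432.2, 1239.3, 712.3, 630.9) = 630.9 kN → gross-section yield.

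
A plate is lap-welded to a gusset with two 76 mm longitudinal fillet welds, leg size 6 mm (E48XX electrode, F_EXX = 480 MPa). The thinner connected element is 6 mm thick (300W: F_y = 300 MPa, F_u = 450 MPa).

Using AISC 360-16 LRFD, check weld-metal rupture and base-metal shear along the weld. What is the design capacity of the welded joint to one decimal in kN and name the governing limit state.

Weld metal: throat = 0.707×6 = 4.242 mm, L = 2×76 = 152 mm. φR_n = 0.75 × 0.6 × 480 × 4.242 × 152 = 139.3 kN.
Base metal shear (6 mm plate): yield φR_n = 1.0×0.6×300×6×152 = 164.2 kN; rupture φR_n = 0.75×0.6×450×6×152 = 184.7 kN; take 164.2 kN (yield).
Governing: min(139.3, 164.2) = 139.3 kN → weld metal.

139.3 kN (weld metal governs)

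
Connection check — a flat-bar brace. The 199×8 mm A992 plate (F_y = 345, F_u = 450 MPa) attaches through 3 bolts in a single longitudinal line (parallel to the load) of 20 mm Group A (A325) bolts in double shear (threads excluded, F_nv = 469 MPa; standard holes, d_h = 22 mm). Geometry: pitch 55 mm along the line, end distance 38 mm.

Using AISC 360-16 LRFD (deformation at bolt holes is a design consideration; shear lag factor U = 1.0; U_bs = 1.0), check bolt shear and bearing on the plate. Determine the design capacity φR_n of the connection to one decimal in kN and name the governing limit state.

301.3 kN (bearing governs)

Bolt shear: A_b = π(20)²/4 = 314.16 mm². φR_n = 0.75 × 469 × 314.16 × 3 × 2 = 663.0 kN.
Bearing (8 mm plate, F_u = 450 MPa): end bolts L_c = 38 − 22/2 = 27, R_n = min(1.2×27×8×450, 2.4×20×8×450) = 116.64 kN/bolt; interior L_c = 55 − 22 = 33, R_n = 142.56 kN/bolt. φR_n = 0.75 × (1×116.64 + 2×142.56) = 301.3 kN.
Governing: min(663.0, 301.3) = 301.3 kN → bearing.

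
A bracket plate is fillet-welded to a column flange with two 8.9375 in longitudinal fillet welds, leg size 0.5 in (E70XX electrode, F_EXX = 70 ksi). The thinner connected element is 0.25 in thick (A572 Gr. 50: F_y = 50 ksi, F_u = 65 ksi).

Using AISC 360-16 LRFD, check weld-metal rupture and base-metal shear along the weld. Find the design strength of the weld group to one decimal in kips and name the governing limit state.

130.7 kips (base-metal shear governs)

Weld metal: throat = 0.707×0.5 = 0.3535 in, L = 2×8.9375 = 17.875 in. φR_n = 0.75 × 0.6 × 70 × 0.3535 × 17.875 = 199.0 kips.
Base metal shear (0.25 in plate): yield φR_n = 1.0×0.6×50×0.25×17.875 = 134.1 kips; rupture φR_n = 0.75×0.6×65×0.25×17.875 = 130.7 kips; take 130.7 kips (rupture).
Governing: min(199.0, 130.7) = 130.7 kips → base-metal shear.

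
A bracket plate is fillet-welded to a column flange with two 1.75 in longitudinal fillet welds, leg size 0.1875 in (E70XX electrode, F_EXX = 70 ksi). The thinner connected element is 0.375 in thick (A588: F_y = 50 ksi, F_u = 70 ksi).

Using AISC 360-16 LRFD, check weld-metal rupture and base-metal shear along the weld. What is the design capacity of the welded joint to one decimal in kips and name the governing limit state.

14.6 kips (weld metal governs)

Weld metal: throat = 0.707×0.1875 = 0.13256 in, L = 2×1.75 = 3.5 in. φR_n = 0.75 × 0.6 × 70 × 0.13256 × 3.5 = 14.6 kips.
Base metal shear (0.375 in plate): yield φR_n = 1.0×0.6×50×0.375×3.5 = 39.4 kips; rupture φR_n = 0.75×0.6×70×0.375×3.5 = 41.3 kips; take 39.4 kips (yield).
Governing: min(14.6, 39.4) = 14.6 kips → weld metal.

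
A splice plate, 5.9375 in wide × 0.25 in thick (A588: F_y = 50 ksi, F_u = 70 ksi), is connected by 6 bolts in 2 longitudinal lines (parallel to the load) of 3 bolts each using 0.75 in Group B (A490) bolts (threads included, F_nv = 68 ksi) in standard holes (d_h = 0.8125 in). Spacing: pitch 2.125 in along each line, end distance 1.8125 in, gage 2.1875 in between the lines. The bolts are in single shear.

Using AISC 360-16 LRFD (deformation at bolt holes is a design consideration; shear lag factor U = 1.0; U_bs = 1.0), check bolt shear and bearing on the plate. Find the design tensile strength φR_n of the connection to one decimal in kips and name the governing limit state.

Bolt shear: A_b = π(0.75)²/4 = 0.44179 in². φR_n = 0.75 × 68 × 0.44179 × 6 × 1 = 135.2 kips.
Bearing (0.25 in plate, F_u = 70 ksi): end bolts L_c = 1.8125 − 0.8125/2 = 1.40625, R_n = min(1.2×1.40625×0.25×70, 2.4×0.75×0.25×70) = 29.531 kips/bolt; interior L_c = 2.125 − 0.8125 = 1.3125, R_n = 27.563 kips/bolt. φR_n = 0.75 × (2×29.531 + 4×27.563) = 127.0 kips.
Governing: min(135.2, 127.0) = 127.0 kips → bearing.

127.0 kips (bearing governs)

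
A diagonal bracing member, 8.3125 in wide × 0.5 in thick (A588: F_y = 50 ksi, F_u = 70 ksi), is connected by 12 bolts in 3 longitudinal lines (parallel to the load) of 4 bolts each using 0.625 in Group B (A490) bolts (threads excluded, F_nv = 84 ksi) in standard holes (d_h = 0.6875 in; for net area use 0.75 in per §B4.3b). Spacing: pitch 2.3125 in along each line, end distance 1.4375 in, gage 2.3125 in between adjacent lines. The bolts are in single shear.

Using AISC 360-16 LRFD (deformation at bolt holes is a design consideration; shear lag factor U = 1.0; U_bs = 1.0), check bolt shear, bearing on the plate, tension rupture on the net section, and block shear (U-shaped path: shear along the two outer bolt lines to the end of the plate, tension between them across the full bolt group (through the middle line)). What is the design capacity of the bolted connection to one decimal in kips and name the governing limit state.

Bolt shear: A_b = π(0.625)²/4 = 0.3068 in². φR_n = 0.75 × 84 × 0.3068 × 12 × 1 = 231.9 kips.
Bearing (0.5 in plate, F_u = 70 ksi): end bolts L_c = 1.4375 − 0.6875/2 = 1.09375, R_n = min(1.2×1.09375×0.5×70, 2.4×0.625×0.5×70) = 45.938 kips/bolt; interior L_c = 2.3125 − 0.6875 = 1.625, R_n = 52.5 kips/bolt. φR_n = 0.75 × (3×45.938 + 9×52.5) = 457.7 kips.
Tension rupture (net): A_n = (8.3125 − 3×0.75)×0.5 = 3.0313 in² (U = 1.0, A_e = A_n). φR_n = 0.75 × 70 × 3.0313 = 159.1 kips.
Block shear: shear path 2×[1.4375+3×2.3125] = 2×8.375 in, A_gv = 8.375, A_nv = 2×(8.375 − 3.5×0.75)×0.5 = 5.75 in²; tension across gage: (4.625 − 2×0.75)×0.5 = 1.5625 in². R_n = min(0.6×70×5.75, 0.6×50×8.375) + 1.0×70×1.5625 = min(241.5, 251.25) + 109.38 = 350.88 kips. φR_n = 0.75 × 350.88 = 263.2 kips.
Governing: min(231.9, 457.7, 159.1, 263.2) = 159.1 kips → net-section rupture.

159.1 kips (net-section rupture governs)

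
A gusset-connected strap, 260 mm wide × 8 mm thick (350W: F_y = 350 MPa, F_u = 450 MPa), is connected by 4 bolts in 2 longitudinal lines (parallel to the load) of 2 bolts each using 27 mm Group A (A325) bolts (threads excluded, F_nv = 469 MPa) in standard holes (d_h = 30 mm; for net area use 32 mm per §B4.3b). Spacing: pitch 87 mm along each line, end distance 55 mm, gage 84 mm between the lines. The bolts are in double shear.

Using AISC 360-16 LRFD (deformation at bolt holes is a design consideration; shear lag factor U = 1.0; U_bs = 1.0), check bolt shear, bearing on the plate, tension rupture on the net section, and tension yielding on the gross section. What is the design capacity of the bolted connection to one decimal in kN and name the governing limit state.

529.2 kN (net-section rupture governs)

Bolt shear: A_b = π(27)²/4 = 572.56 mm². φR_n = 0.75 × 469 × 572.56 × 4 × 2 = 1611.2 kN.
Bearing (8 mm plate, F_u = 450 MPa): end bolts L_c = 55 − 30/2 = 40, R_n = min(1.2×40×8×450, 2.4×27×8×450) = 172.8 kN/bolt; interior L_c = 87 − 30 = 57, R_n = 233.28 kN/bolt. φR_n = 0.75 × (2×172.8 + 2×233.28) = 609.1 kN.
Tension rupture (net): A_n = (260 − 2×32)×8 = 1568 mm² (U = 1.0, A_e = A_n). φR_n = 0.75 × 450 × 1568 = 529.2 kN.
Tension yield (gross): A_g = 260×8 = 2080 mm². φR_n = 0.90 × 350 × 2080 = 655.2 kN.
Governing: min(1611.2, 609.1, 529.2, 655.2) = 529.2 kN → net-section rupture.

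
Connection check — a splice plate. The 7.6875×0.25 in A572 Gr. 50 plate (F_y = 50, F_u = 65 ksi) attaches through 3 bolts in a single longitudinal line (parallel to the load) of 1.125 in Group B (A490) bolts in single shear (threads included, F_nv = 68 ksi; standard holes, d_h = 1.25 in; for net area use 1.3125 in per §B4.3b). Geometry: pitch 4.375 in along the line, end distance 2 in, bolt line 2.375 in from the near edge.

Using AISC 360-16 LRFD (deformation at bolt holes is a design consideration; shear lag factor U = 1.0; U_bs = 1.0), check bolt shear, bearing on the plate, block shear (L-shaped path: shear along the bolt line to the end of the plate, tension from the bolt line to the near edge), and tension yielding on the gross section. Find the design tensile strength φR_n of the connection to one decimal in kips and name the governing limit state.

75.6 kips (block shear governs)

Bolt shear: A_b = π(1.125)²/4 = 0.99402 in². φR_n = 0.75 × 68 × 0.99402 × 3 × 1 = 152.1 kips.
Bearing (0.25 in plate, F_u = 65 ksi): end bolts L_c = 2 − 1.25/2 = 1.375, R_n = min(1.2×1.375×0.25×65, 2.4×1.125×0.25×65) = 26.813 kips/bolt; interior L_c = 4.375 − 1.25 = 3.125, R_n = 43.875 kips/bolt. φR_n = 0.75 × (1×26.813 + 2×43.875) = 85.9 kips.
Block shear: shear path 1×[2+2×4.375] = 1×10.75 in, A_gv = 2.6875, A_nv = 1×(10.75 − 2.5×1.3125)×0.25 = 1.8672 in²; tension to near edge: (2.375 − 0.5×1.3125)×0.25 = 0.42969 in². R_n = min(0.6×65×1.8672, 0.6×50×2.6875) + 1.0×65×0.42969 = min(72.821, 80.625) + 27.93 = 100.75 kips. φR_n = 0.75 × 100.75 = 75.6 kips.
Tension yield (gross): A_g = 7.6875×0.25 = 1.9219 in². φR_n = 0.90 × 50 × 1.9219 = 86.5 kips.
Governing: min(152.1, 85.9, 75.6, 86.5) = 75.6 kips → block shear.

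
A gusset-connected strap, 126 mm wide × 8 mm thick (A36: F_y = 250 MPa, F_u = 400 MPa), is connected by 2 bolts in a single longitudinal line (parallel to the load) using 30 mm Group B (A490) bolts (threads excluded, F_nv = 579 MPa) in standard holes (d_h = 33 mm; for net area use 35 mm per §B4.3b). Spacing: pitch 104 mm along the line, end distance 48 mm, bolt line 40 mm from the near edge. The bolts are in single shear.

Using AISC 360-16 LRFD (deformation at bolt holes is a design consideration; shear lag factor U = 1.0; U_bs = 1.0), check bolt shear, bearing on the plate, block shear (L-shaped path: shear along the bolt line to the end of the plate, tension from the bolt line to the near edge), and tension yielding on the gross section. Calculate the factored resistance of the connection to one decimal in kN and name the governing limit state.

Bolt shear: A_b = π(30)²/4 = 706.86 mm². φR_n = 0.75 × 579 × 706.86 × 2 × 1 = 613.9 kN.
Bearing (8 mm plate, F_u = 400 MPa): end bolts L_c = 48 − 33/2 = 31.5, R_n = min(1.2×31.5×8×400, 2.4×30×8×400) = 120.96 kN/bolt; interior L_c = 104 − 33 = 71, R_n = 230.4 kN/bolt. φR_n = 0.75 × (1×120.96 + 1×230.4) = 263.5 kN.
Block shear: shear path 1×[48+1×104] = 1×152 mm, A_gv = 1216, A_nv = 1×(152 − 1.5×35)×8 = 796 mm²; tension to near edge: (40 − 0.5×35)×8 = 180 mm². R_n = min(0.6×400×796, 0.6×250×1216) + 1.0×400×180 = min(191.04, 182.4) + 72 = 254.4 kN. φR_n = 0.75 × 254.4 = 190.8 kN.
Tension yield (gross): A_g = 126×8 = 1008 mm². φR_n = 0.90 × 250 × 1008 = 226.8 kN.
Governing: min(613.9, 263.5, 190.8, 226.8) = 190.8 kN → block shear.

190.8 kN (block shear governs)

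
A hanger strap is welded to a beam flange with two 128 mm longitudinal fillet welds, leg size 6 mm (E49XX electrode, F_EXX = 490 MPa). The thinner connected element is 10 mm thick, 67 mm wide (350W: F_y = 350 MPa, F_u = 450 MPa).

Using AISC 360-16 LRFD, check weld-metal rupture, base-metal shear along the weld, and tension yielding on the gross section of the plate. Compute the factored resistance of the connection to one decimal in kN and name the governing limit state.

211.1 kN (gross-section yield governs)

Weld metal: throat = 0.707×6 = 4.242 mm, L = 2×128 = 256 mm. φR_n = 0.75 × 0.6 × 490 × 4.242 × 256 = 239.5 kN.
Base metal shear (10 mm plate): yield φR_n = 1.0×0.6×350×10×256 = 537.6 kN; rupture φR_n = 0.75×0.6×450×10×256 = 518.4 kN; take 518.4 kN (rupture).
Tension yield (gross): A_g = 67×10 = 670 mm². φR_n = 0.90 × 350 × 670 = 211.1 kN.
Governing: min(239.5, 518.4, 211.1) = 211.1 kN → gross-section yield.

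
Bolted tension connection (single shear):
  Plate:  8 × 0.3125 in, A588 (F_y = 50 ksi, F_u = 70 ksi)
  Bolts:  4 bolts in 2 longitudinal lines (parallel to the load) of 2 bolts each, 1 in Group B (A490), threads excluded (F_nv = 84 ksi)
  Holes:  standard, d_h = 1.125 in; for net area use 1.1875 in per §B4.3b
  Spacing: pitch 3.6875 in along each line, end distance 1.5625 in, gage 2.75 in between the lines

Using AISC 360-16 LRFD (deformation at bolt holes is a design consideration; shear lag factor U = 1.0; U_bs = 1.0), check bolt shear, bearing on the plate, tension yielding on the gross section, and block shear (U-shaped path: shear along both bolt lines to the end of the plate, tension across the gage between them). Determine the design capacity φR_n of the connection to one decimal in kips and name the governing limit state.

93.9 kips (block shear governs)

Bolt shear: A_b = π(1)²/4 = 0.7854 in². φR_n = 0.75 × 84 × 0.7854 × 4 × 1 = 197.9 kips.
Bearing (0.3125 in plate, F_u = 70 ksi): end bolts L_c = 1.5625 − 1.125/2 = 1, R_n = min(1.2×1×0.3125×70, 2.4×1×0.3125×70) = 26.25 kips/bolt; interior L_c = 3.6875 − 1.125 = 2.5625, R_n = 52.5 kips/bolt. φR_n = 0.75 × (2×26.25 + 2×52.5) = 118.1 kips.
Tension yield (gross): A_g = 8×0.3125 = 2.5 in². φR_n = 0.90 × 50 × 2.5 = 112.5 kips.
Block shear: shear path 2×[1.5625+1×3.6875] = 2×5.25 in, A_gv = 3.2813, A_nv = 2×(5.25 − 1.5×1.1875)×0.3125 = 2.168 in²; tension across gage: (2.75 − 1×1.1875)×0.3125 = 0.48828 in². R_n = min(0.6×70×2.168, 0.6×50×3.2813) + 1.0×70×0.48828 = min(91.056, 98.439) + 34.18 = 125.24 kips. φR_n = 0.75 × 125.24 = 93.9 kips.
Governing: min(197.9, 118.1, 112.5, 93.9) = 93.9 kips → block shear.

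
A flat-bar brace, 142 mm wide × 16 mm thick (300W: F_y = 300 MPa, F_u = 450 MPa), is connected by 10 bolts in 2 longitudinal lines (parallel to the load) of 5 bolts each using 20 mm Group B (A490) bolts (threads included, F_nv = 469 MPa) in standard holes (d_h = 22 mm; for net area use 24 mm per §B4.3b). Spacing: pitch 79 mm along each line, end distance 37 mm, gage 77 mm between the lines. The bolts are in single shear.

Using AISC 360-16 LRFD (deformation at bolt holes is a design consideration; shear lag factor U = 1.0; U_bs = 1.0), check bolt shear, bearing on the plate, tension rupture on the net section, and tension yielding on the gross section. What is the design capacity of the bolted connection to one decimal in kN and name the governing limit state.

507.6 kN (net-section rupture governs)

Bolt shear: A_b = π(20)²/4 = 314.16 mm². φR_n = 0.75 × 469 × 314.16 × 10 × 1 = 1105.1 kN.
Bearing (16 mm plate, F_u = 450 MPa): end bolts L_c = 37 − 22/2 = 26, R_n = min(1.2×26×16×450, 2.4×20×16×450) = 224.64 kN/bolt; interior L_c = 79 − 22 = 57, R_n = 345.6 kN/bolt. φR_n = 0.75 × (2×224.64 + 8×345.6) = 2410.6 kN.
Tension rupture (net): A_n = (142 − 2×24)×16 = 1504 mm² (U = 1.0, A_e = A_n). φR_n = 0.75 × 450 × 1504 = 507.6 kN.
Tension yield (gross): A_g = 142×16 = 2272 mm². φR_n = 0.90 × 300 × 2272 = 613.4 kN.
Governing: min(1105.1, 2410.6, 507.6, 613.4) = 507.6 kN → net-section rupture.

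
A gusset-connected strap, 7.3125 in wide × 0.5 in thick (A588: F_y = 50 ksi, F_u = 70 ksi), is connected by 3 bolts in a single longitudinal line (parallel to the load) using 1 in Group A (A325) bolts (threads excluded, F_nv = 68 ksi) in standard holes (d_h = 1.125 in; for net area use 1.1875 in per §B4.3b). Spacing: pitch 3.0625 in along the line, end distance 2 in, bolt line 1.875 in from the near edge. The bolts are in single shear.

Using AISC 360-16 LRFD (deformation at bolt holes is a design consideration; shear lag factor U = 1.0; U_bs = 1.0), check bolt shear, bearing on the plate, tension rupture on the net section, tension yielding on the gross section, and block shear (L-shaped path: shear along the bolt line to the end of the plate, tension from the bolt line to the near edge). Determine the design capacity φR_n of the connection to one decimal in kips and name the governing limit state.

Bolt shear: A_b = π(1)²/4 = 0.7854 in². φR_n = 0.75 × 68 × 0.7854 × 3 × 1 = 120.2 kips.
Bearing (0.5 in plate, F_u = 70 ksi): end bolts L_c = 2 − 1.125/2 = 1.4375, R_n = min(1.2×1.4375×0.5×70, 2.4×1×0.5×70) = 60.375 kips/bolt; interior L_c = 3.0625 − 1.125 = 1.9375, R_n = 81.375 kips/bolt. φR_n = 0.75 × (1×60.375 + 2×81.375) = 167.3 kips.
Tension rupture (net): A_n = (7.3125 − 1×1.1875)×0.5 = 3.0625 in² (U = 1.0, A_e = A_n). φR_n = 0.75 × 70 × 3.0625 = 160.8 kips.
Tension yield (gross): A_g = 7.3125×0.5 = 3.6563 in². φR_n = 0.90 × 50 × 3.6563 = 164.5 kips.
Block shear: shear path 1×[2+2×3.0625] = 1×8.125 in, A_gv = 4.0625, A_nv = 1×(8.125 − 2.5×1.1875)×0.5 = 2.5781 in²; tension to near edge: (1.875 − 0.5×1.1875)×0.5 = 0.64063 in². R_n = min(0.6×70×2.5781, 0.6×50×4.0625) + 1.0×70×0.64063 = min(108.28, 121.88) + 44.844 = 153.12 kips. φR_n = 0.75 × 153.12 = 114.8 kips.
Governing: min(120.2, 167.3, 160.8, 164.5, 114.8) = 114.8 kips → block shear.

114.8 kips (block shear governs)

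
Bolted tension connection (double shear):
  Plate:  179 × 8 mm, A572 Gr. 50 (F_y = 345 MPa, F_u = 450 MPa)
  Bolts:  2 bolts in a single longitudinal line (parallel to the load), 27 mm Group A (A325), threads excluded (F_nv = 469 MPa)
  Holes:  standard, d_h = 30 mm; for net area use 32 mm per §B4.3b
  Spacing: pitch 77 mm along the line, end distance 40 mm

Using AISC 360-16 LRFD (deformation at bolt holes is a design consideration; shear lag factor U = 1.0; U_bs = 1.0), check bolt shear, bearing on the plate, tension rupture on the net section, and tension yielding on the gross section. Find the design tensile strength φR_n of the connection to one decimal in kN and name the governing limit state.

233.3 kN (bearing governs)

Bolt shear: A_b = π(27)²/4 = 572.56 mm². φR_n = 0.75 × 469 × 572.56 × 2 × 2 = 805.6 kN.
Bearing (8 mm plate, F_u = 450 MPa): end bolts L_c = 40 − 30/2 = 25, R_n = min(1.2×25×8×450, 2.4×27×8×450) = 108 kN/bolt; interior L_c = 77 − 30 = 47, R_n = 203.04 kN/bolt. φR_n = 0.75 × (1×108 + 1×203.04) = 233.3 kN.
Tension rupture (net): A_n = (179 − 1×32)×8 = 1176 mm² (U = 1.0, A_e = A_n). φR_n = 0.75 × 450 × 1176 = 396.9 kN.
Tension yield (gross): A_g = 179×8 = 1432 mm². φR_n = 0.90 × 345 × 1432 = 444.6 kN.
Governing: min(805.6, 233.3, 396.9, 444.6) = 233.3 kN → bearing.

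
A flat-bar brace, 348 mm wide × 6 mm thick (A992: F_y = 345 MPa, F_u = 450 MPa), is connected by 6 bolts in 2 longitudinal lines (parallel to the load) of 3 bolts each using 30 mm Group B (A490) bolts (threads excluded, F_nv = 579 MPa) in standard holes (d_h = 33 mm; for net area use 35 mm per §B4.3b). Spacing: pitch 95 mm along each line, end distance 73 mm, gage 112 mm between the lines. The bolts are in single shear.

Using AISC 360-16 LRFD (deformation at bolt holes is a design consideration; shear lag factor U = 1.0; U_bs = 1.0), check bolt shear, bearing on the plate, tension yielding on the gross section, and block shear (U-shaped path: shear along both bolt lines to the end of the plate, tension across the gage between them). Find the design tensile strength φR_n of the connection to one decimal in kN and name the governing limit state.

Bolt shear: A_b = π(30)²/4 = 706.86 mm². φR_n = 0.75 × 579 × 706.86 × 6 × 1 = 1841.7 kN.
Bearing (6 mm plate, F_u = 450 MPa): end bolts L_c = 73 − 33/2 = 56.5, R_n = min(1.2×56.5×6×450, 2.4×30×6×450) = 183.06 kN/bolt; interior L_c = 95 − 33 = 62, R_n = 194.4 kN/bolt. φR_n = 0.75 × (2×183.06 + 4×194.4) = 857.8 kN.
Tension yield (gross): A_g = 348×6 = 2088 mm². φR_n = 0.90 × 345 × 2088 = 648.3 kN.
Block shear: shear path 2×[73+2×95] = 2×263 mm, A_gv = 3156, A_nv = 2×(263 − 2.5×35)×6 = 2106 mm²; tension across gage: (112 − 1×35)×6 = 462 mm². R_n = min(0.6×450×2106, 0.6×345×3156) + 1.0×450×462 = min(568.62, 653.29) + 207.9 = 776.52 kN. φR_n = 0.75 × 776.52 = 582.4 kN.
Governing: min(1841.7, 857.8, 648.3, 582.4) = 582.4 kN → block shear.

582.4 kN (block shear governs)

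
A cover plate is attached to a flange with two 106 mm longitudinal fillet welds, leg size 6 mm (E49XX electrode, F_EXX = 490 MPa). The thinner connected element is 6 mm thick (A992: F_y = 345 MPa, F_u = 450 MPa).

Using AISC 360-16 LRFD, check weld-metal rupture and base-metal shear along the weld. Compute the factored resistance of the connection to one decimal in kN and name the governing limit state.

Weld metal: throat = 0.707×6 = 4.242 mm, L = 2×106 = 212 mm. φR_n = 0.75 × 0.6 × 490 × 4.242 × 212 = 198.3 kN.
Base metal shear (6 mm plate): yield φR_n = 1.0×0.6×345×6×212 = 263.3 kN; rupture φR_n = 0.75×0.6×450×6×212 = 257.6 kN; take 257.6 kN (rupture).
Governing: min(198.3, 257.6) = 198.3 kN → weld metal.

198.3 kN (weld metal governs)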